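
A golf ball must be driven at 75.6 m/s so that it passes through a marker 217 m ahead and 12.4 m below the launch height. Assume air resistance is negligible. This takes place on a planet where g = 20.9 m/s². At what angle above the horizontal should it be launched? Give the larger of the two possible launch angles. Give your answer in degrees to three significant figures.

Trajectory: y = x tanθ − g x² (1 + tan²θ)/(2v₀²). With x = 217, y = −12.4, v₀ = 75.6, g = 20.9:
86.10 tan²θ − 217 tanθ + (73.70) = 0.
tanθ = [217 ± √(217² − 4 × 86.10 × (73.70))] / (2 × 86.10) = (217 ± 147.3) / 172.2, giving tanθ = 0.4046 or 2.116.
θ = 22.03° or 64.70°; the larger is 64.70°.

64.7°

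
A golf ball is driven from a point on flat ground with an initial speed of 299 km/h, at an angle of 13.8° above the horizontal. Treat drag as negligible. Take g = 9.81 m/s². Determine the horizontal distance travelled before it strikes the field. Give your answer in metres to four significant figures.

325.8 m

Convert: 299 km/h = 299/3.6 = 83.06 m/s.
Resolve: vₓ = 83.06 cos 13.8° = 80.66 m/s and v_y0 = 83.06 sin 13.8° = 19.81 m/s.
Time aloft: T = 2 v_y0 / g = 2 × 19.81 / 9.81 = 4.039 s.
Horizontal distance R = vₓ T = 80.66 × 4.039 = 325.8 m.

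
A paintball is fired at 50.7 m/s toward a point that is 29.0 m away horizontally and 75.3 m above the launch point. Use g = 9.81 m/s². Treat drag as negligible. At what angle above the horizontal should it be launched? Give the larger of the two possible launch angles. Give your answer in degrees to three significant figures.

86.1°

Trajectory: y = x tanθ − g x² (1 + tan²θ)/(2v₀²). With x = 29.0, y = 75.3, v₀ = 50.7, g = 9.81:
1.605 tan²θ − 29.0 tanθ + (76.90) = 0.
tanθ = [29.0 ± √(29.0² − 4 × 1.605 × (76.90))] / (2 × 1.605) = (29.0 ± 18.64) / 3.210, giving tanθ = 3.229 or 14.84.
θ = 72.79° or 86.15°; the larger is 86.15°.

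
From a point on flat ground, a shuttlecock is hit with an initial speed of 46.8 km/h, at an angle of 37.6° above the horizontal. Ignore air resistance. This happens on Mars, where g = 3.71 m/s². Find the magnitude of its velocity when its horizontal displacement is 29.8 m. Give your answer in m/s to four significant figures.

10.67 m/s

Convert: 46.8 km/h = 46.8/3.6 = 13.00 m/s.
Horizontal component vₓ = 13.00 cos 37.6° = 10.30 m/s; vertical v_y0 = 13.00 sin 37.6° = 7.932 m/s.
At x = 29.8 m, t = x/vₓ = 29.8/10.30 = 2.893 s.
Vertical velocity there: v_y = v_y0 − g t = 7.932 − 3.71 × 2.893 = −2.802 m/s.
Speed: √(vₓ² + v_y²) = √(10.30² + 2.802²) = 10.67 m/s.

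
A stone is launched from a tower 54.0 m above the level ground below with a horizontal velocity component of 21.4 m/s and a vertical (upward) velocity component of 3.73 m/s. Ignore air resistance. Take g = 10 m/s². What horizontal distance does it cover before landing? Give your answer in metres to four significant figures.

78.76 m

With up positive and y = 0 at the ground: y(t) = 54.0 + (3.730) t − 5.000 t². Setting y = 0 and taking the positive root: t = [3.730 + √(3.730² + 2·10.0·54.0)] / 10.0 = (3.730 + 33.07) / 10.0 = 3.680 s.
Horizontal distance: R = vₓ t = 21.40 × 3.680 = 78.76 m.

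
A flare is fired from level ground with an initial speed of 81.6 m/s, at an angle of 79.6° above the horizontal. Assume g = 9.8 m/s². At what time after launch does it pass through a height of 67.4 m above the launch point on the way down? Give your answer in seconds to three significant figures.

Components: vₓ = 81.60 cos 79.6° = 14.73 m/s, v_y0 = 81.60 sin 79.6° = 80.26 m/s.
Require v_y0 t − ½ g t² = 67.4, i.e. 4.900 t² − 80.26 t + 67.4 = 0.
Quadratic formula: t = (80.26 ± √5120.5) / 9.80 = (80.26 ± 71.56) / 9.80 → t = 0.8879 s or 15.49 s.
The descending-branch root is 15.49 s.

15.5 s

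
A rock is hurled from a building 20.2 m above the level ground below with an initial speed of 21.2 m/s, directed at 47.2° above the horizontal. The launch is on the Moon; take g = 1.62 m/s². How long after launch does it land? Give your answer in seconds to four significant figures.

vₓ = 21.20 cos 47.2° = 14.40 m/s; v_y0 = 21.20 sin 47.2° = 15.56 m/s.
Vertical motion (up positive, ground at y = 0): 0.8100 t² − (15.56) t − 20.2 = 0, so t = (15.56 + √(15.56² + 2·1.62·20.2)) / 1.62 = (15.56 + 17.53) / 1.62 = 20.42 s.

20.42 s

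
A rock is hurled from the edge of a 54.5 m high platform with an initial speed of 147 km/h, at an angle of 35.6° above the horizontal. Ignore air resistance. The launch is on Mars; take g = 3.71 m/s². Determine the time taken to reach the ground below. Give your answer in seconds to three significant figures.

Convert: 147 km/h = 147/3.6 = 40.83 m/s.
vₓ = 40.83 cos 35.6° = 33.20 m/s; v_y0 = 40.83 sin 35.6° = 23.77 m/s.
Vertical motion (up positive, ground at y = 0): 1.855 t² − (23.77) t − 54.5 = 0, so t = (23.77 + √(23.77² + 2·3.71·54.5)) / 3.71 = (23.77 + 31.14) / 3.71 = 14.80 s.

14.8 s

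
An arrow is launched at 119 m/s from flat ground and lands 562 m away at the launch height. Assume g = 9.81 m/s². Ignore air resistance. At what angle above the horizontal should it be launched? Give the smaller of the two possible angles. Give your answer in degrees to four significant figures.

11.46°

R = v₀² sin 2θ / g gives sin 2θ = gR/v₀² = 9.81·562/119² = 0.3893.
2θ = 22.91° or 180° − 22.91° = 157.1°, so θ = 11.46° or 78.54°.
The smaller angle is 11.46°.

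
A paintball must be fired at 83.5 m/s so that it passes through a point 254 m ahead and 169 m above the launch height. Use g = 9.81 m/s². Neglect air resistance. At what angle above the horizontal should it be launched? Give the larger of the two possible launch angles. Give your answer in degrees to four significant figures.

77.63°

Trajectory: y = x tanθ − g x² (1 + tan²θ)/(2v₀²). With x = 254, y = 169, v₀ = 83.5, g = 9.81:
45.39 tan²θ − 254 tanθ + (214.4) = 0.
tanθ = [254 ± √(254² − 4 × 45.39 × (214.4))] / (2 × 45.39) = (254 ± 160.0) / 90.77, giving tanθ = 1.036 or 4.561.
θ = 46.01° or 77.63°; the larger is 77.63°.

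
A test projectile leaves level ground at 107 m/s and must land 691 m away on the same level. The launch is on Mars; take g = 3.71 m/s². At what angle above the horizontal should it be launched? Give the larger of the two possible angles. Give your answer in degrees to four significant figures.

R = v₀² sin 2θ / g gives sin 2θ = gR/v₀² = 3.71·691/107² = 0.2239.
2θ = 12.94° or 180° − 12.94° = 167.1°, so θ = 6.470° or 83.53°.
The larger angle is 83.53°.

83.53°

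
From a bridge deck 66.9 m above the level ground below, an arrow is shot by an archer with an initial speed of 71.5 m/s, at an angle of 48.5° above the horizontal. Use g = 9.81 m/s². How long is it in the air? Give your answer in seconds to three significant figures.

vₓ = 71.50 cos 48.5° = 47.38 m/s; v_y0 = 71.50 sin 48.5° = 53.55 m/s.
With up positive and y = 0 at the ground: y(t) = 66.9 + (53.55) t − 4.905 t². Setting y = 0 and taking the positive root: t = [53.55 + √(53.55² + 2·9.81·66.9)] / 9.81 = (53.55 + 64.65) / 9.81 = 12.05 s.

12.0 s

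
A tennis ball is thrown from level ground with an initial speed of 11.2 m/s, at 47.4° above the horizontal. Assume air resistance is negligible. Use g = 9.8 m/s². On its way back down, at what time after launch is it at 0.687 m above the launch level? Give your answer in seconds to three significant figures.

Components: vₓ = 11.20 cos 47.4° = 7.581 m/s, v_y0 = 11.20 sin 47.4° = 8.244 m/s.
Require v_y0 t − ½ g t² = 0.687, i.e. 4.900 t² − 8.244 t + 0.687 = 0.
Quadratic formula: t = (8.244 ± √54.503) / 9.80 = (8.244 ± 7.383) / 9.80 → t = 0.08793 s or 1.595 s.
The descending-branch root is 1.595 s.

1.59 s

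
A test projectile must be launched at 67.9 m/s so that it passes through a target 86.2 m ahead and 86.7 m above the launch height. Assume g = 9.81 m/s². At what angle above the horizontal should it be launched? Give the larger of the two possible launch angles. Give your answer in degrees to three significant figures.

Trajectory: y = x tanθ − g x² (1 + tan²θ)/(2v₀²). With x = 86.2, y = 86.7, v₀ = 67.9, g = 9.81:
7.905 tan²θ − 86.2 tanθ + (94.61) = 0.
tanθ = [86.2 ± √(86.2² − 4 × 7.905 × (94.61))] / (2 × 7.905) = (86.2 ± 66.63) / 15.81, giving tanθ = 1.238 or 9.666.
θ = 51.07° or 84.09°; the larger is 84.09°.

84.1°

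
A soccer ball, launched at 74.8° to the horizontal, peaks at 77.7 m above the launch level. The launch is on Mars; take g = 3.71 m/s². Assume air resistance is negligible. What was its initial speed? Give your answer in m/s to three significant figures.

At the peak v_y = 0, so v_y0 = √(2gH) = √(2 × 3.71 × 77.7) = 24.01 m/s.
v_y0 = v₀ sin θ ⇒ v₀ = 24.01 / sin 74.8° = 24.88 m/s.

24.9 m/s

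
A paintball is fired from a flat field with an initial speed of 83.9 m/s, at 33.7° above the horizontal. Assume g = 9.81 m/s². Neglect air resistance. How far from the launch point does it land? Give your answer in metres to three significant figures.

662 m

vₓ = 83.90 cos 33.7° = 69.80 m/s; v_y0 = 83.90 sin 33.7° = 46.55 m/s.
Flight time T = 2 v_y0 / g = 9.491 s.
Range: R = vₓ T = 69.80 × 9.491 = 662.5 m.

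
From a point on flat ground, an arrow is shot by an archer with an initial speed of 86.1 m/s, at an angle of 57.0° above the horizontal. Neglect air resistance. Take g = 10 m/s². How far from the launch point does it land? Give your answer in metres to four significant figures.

Resolve: vₓ = 86.10 cos 57.0° = 46.89 m/s and v_y0 = 86.10 sin 57.0° = 72.21 m/s.
Time aloft: T = 2 v_y0 / g = 2 × 72.21 / 10.0 = 14.44 s.
Horizontal distance R = vₓ T = 46.89 × 14.44 = 677.2 m.

677.2 m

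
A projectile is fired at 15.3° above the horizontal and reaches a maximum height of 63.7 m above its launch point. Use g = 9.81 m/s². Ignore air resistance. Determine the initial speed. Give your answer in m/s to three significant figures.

At the peak v_y = 0, so v_y0 = √(2gH) = √(2 × 9.81 × 63.7) = 35.35 m/s.
v_y0 = v₀ sin θ ⇒ v₀ = 35.35 / sin 15.3° = 134.0 m/s.

134 m/s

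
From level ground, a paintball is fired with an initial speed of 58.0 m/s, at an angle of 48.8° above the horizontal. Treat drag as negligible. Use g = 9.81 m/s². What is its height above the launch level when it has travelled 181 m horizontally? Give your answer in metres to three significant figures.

96.7 m

Components: vₓ = 58.00 cos 48.8° = 38.20 m/s, v_y0 = 58.00 sin 48.8° = 43.64 m/s.
x = vₓ t ⇒ t = 181/38.20 = 4.738 s.
Height: y = v_y0 t − ½ g t² = 43.64 × 4.738 − 4.905 × 4.738² = 206.8 − 110.1 = 96.66 m.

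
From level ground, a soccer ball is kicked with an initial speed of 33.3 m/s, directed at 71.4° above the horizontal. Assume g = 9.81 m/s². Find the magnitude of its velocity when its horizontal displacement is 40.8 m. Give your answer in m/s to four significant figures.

12.26 m/s

Components: vₓ = 33.30 cos 71.4° = 10.62 m/s, v_y0 = 33.30 sin 71.4° = 31.56 m/s.
x = vₓ t ⇒ t = 40.8/10.62 = 3.841 s.
Vertical velocity there: v_y = v_y0 − g t = 31.56 − 9.81 × 3.841 = −6.123 m/s.
Speed: √(vₓ² + v_y²) = √(10.62² + 6.123²) = 12.26 m/s.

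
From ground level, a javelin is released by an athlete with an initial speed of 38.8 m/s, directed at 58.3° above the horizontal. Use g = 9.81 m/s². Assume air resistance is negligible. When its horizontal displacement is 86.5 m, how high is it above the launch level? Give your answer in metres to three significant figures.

51.8 m

Horizontal component vₓ = 38.80 cos 58.3° = 20.39 m/s; vertical v_y0 = 38.80 sin 58.3° = 33.01 m/s.
Time to reach x = 86.5 m: t = x/vₓ = 86.5/20.39 = 4.243 s.
Height: y = v_y0 t − ½ g t² = 33.01 × 4.243 − 4.905 × 4.243² = 140.1 − 88.29 = 51.77 m.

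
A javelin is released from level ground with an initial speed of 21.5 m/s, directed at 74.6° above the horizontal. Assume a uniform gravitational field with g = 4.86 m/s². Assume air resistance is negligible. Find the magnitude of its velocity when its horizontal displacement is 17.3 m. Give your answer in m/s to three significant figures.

8.28 m/s

Resolve: vₓ = 21.50 cos 74.6° = 5.709 m/s and v_y0 = 21.50 sin 74.6° = 20.73 m/s.
At x = 17.3 m, t = x/vₓ = 17.3/5.709 = 3.030 s.
Vertical velocity there: v_y = v_y0 − g t = 20.73 − 4.86 × 3.030 = 6.002 m/s.
Speed: √(vₓ² + v_y²) = √(5.709² + 6.002²) = 8.284 m/s.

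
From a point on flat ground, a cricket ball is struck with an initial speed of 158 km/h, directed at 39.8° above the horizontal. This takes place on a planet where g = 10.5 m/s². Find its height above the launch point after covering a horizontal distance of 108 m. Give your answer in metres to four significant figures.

36.12 m

Convert: 158 km/h = 158/3.6 = 43.89 m/s.
Horizontal component vₓ = 43.89 cos 39.8° = 33.72 m/s; vertical v_y0 = 43.89 sin 39.8° = 28.09 m/s.
Time to reach x = 108 m: t = x/vₓ = 108/33.72 = 3.203 s.
Height: y = v_y0 t − ½ g t² = 28.09 × 3.203 − 5.250 × 3.203² = 89.98 − 53.86 = 36.12 m.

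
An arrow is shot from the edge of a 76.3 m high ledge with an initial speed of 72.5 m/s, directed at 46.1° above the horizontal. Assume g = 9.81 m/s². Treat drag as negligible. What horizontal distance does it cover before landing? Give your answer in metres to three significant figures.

601 m

vₓ = 72.50 cos 46.1° = 50.27 m/s; v_y0 = 72.50 sin 46.1° = 52.24 m/s.
With up positive and y = 0 at the ground: y(t) = 76.3 + (52.24) t − 4.905 t². Setting y = 0 and taking the positive root: t = [52.24 + √(52.24² + 2·9.81·76.3)] / 9.81 = (52.24 + 65.01) / 9.81 = 11.95 s.
Horizontal distance: R = vₓ t = 50.27 × 11.95 = 600.8 m.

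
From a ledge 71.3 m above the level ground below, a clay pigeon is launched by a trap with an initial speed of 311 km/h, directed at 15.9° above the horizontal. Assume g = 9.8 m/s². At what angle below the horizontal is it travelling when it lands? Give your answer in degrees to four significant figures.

28.04°

Convert: 311 km/h = 311/3.6 = 86.39 m/s.
Components: vₓ = 86.39 cos 15.9° = 83.08 m/s, v_y0 = 86.39 sin 15.9° = 23.67 m/s.
The projectile lands when y = 71.3 + (23.67) t − ½·9.80·t² = 0. Positive root: t = (23.67 + √(23.67² + 2·9.80·71.3)) / 9.80 = (23.67 + 44.24) / 9.80 = 6.930 s.
At impact: v_y = v_y0 − g t = −44.24 m/s; vₓ = 83.08 m/s.
Angle below horizontal: arctan(|v_y|/vₓ) = arctan(44.24/83.08) = 28.04°.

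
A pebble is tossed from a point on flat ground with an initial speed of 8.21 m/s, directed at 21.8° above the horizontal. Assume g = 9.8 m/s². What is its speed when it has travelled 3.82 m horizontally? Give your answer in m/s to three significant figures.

7.85 m/s

Resolve: vₓ = 8.210 cos 21.8° = 7.623 m/s and v_y0 = 8.210 sin 21.8° = 3.049 m/s.
At x = 3.82 m, t = x/vₓ = 3.82/7.623 = 0.5011 s.
Vertical velocity there: v_y = v_y0 − g t = 3.049 − 9.80 × 0.5011 = −1.862 m/s.
Speed: √(vₓ² + v_y²) = √(7.623² + 1.862²) = 7.847 m/s.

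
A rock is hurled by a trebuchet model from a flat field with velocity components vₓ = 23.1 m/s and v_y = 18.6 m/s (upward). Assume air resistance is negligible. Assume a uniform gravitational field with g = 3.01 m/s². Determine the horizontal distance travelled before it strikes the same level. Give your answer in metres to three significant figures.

Time aloft: T = 2 v_y0 / g = 2 × 18.60 / 3.01 = 12.36 s.
Range: R = vₓ T = 23.10 × 12.36 = 285.5 m.

285 m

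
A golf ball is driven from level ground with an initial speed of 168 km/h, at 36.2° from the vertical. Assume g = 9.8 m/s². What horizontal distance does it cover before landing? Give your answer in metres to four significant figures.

211.8 m

Convert: 168 km/h = 168/3.6 = 46.67 m/s.
vₓ = 46.67 sin 36.2° = 27.56 m/s; v_y0 = 46.67 cos 36.2° = 37.66 m/s.
Flight time T = 2 v_y0 / g = 7.685 s.
Range: R = vₓ T = 27.56 × 7.685 = 211.8 m.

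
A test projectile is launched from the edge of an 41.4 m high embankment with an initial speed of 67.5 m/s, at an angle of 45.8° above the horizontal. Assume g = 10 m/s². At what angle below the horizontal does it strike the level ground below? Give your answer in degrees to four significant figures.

50.11°

Components: vₓ = 67.50 cos 45.8° = 47.06 m/s, v_y0 = 67.50 sin 45.8° = 48.39 m/s.
Vertical motion (up positive, ground at y = 0): 5.000 t² − (48.39) t − 41.4 = 0, so t = (48.39 + √(48.39² + 2·10.0·41.4)) / 10.0 = (48.39 + 56.30) / 10.0 = 10.47 s.
At impact: v_y = v_y0 − g t = −56.30 m/s; vₓ = 47.06 m/s.
Angle below horizontal: arctan(|v_y|/vₓ) = arctan(56.30/47.06) = 50.11°.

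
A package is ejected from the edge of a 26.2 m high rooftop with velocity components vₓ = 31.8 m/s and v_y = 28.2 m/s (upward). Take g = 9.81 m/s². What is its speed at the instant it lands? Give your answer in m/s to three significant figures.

48.2 m/s

Vertical motion (up positive, ground at y = 0): 4.905 t² − (28.20) t − 26.2 = 0, so t = (28.20 + √(28.20² + 2·9.81·26.2)) / 9.81 = (28.20 + 36.18) / 9.81 = 6.563 s.
Vertical velocity at impact: v_y = v_y0 − g t = 28.20 − 9.81 × 6.563 = −36.18 m/s.
Speed: |v| = √(vₓ² + v_y²) = √(31.80² + 36.18²) = 48.17 m/s.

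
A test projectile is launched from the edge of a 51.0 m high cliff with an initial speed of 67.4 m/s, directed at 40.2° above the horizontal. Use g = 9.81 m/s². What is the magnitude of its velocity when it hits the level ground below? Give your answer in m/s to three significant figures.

Horizontal component vₓ = 67.40 cos 40.2° = 51.48 m/s; vertical v_y0 = 67.40 sin 40.2° = 43.50 m/s.
The projectile lands when y = 51.0 + (43.50) t − ½·9.81·t² = 0. Positive root: t = (43.50 + √(43.50² + 2·9.81·51.0)) / 9.81 = (43.50 + 53.79) / 9.81 = 9.918 s.
Vertical velocity at impact: v_y = v_y0 − g t = 43.50 − 9.81 × 9.918 = −53.79 m/s.
Speed: |v| = √(vₓ² + v_y²) = √(51.48² + 53.79²) = 74.45 m/s.

74.5 m/s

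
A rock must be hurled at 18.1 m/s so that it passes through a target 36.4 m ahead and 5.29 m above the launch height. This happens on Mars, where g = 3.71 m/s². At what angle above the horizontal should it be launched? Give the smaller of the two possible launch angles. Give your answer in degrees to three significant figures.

Trajectory: y = x tanθ − g x² (1 + tan²θ)/(2v₀²). With x = 36.4, y = 5.29, v₀ = 18.1, g = 3.71:
7.502 tan²θ − 36.4 tanθ + (12.79) = 0.
tanθ = [36.4 ± √(36.4² − 4 × 7.502 × (12.79))] / (2 × 7.502) = (36.4 ± 30.68) / 15.00, giving tanθ = 0.3814 or 4.470.
θ = 20.88° or 77.39°; the smaller is 20.88°.

20.9°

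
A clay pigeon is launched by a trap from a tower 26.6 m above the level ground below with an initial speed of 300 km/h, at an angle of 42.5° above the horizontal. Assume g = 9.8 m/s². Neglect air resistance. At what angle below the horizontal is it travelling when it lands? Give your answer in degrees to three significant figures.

44.7°

Convert: 300 km/h = 300/3.6 = 83.33 m/s.
Resolve: vₓ = 83.33 cos 42.5° = 61.44 m/s and v_y0 = 83.33 sin 42.5° = 56.30 m/s.
The projectile lands when y = 26.6 + (56.30) t − ½·9.80·t² = 0. Positive root: t = (56.30 + √(56.30² + 2·9.80·26.6)) / 9.80 = (56.30 + 60.75) / 9.80 = 11.94 s.
At impact: v_y = v_y0 − g t = −60.75 m/s; vₓ = 61.44 m/s.
Angle below horizontal: arctan(|v_y|/vₓ) = arctan(60.75/61.44) = 44.68°.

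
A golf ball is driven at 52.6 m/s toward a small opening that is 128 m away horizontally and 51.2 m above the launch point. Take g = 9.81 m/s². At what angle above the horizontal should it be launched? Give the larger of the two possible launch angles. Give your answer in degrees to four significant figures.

Trajectory: y = x tanθ − g x² (1 + tan²θ)/(2v₀²). With x = 128, y = 51.2, v₀ = 52.6, g = 9.81:
29.05 tan²θ − 128 tanθ + (80.25) = 0.
tanθ = [128 ± √(128² − 4 × 29.05 × (80.25))] / (2 × 29.05) = (128 ± 84.03) / 58.09, giving tanθ = 0.7569 or 3.650.
θ = 37.12° or 74.68°; the larger is 74.68°.

74.68°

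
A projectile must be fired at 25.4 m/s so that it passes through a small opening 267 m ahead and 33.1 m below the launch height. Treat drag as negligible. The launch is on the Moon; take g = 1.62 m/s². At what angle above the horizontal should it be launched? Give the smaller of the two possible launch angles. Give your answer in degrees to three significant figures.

Trajectory: y = x tanθ − g x² (1 + tan²θ)/(2v₀²). With x = 267, y = −33.1, v₀ = 25.4, g = 1.62:
89.50 tan²θ − 267 tanθ + (56.40) = 0.
tanθ = [267 ± √(267² − 4 × 89.50 × (56.40))] / (2 × 89.50) = (267 ± 226.0) / 179.0, giving tanθ = 0.2288 or 2.754.
θ = 12.89° or 70.05°; the smaller is 12.89°.

12.9°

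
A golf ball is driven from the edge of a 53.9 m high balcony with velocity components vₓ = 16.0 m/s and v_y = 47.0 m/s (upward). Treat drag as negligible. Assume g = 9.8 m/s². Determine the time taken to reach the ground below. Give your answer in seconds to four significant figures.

The projectile lands when y = 53.9 + (47.00) t − ½·9.80·t² = 0. Positive root: t = (47.00 + √(47.00² + 2·9.80·53.9)) / 9.80 = (47.00 + 57.14) / 9.80 = 10.63 s.

10.63 s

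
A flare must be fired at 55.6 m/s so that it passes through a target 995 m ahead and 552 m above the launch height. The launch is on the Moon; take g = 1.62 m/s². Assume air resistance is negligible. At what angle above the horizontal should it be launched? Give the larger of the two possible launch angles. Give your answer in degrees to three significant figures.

69.4°

Trajectory: y = x tanθ − g x² (1 + tan²θ)/(2v₀²). With x = 995, y = 552, v₀ = 55.6, g = 1.62:
259.4 tan²θ − 995 tanθ + (811.4) = 0.
tanθ = [995 ± √(995² − 4 × 259.4 × (811.4))] / (2 × 259.4) = (995 ± 384.8) / 518.8, giving tanθ = 1.176 or 2.660.
θ = 49.63° or 69.39°; the larger is 69.39°.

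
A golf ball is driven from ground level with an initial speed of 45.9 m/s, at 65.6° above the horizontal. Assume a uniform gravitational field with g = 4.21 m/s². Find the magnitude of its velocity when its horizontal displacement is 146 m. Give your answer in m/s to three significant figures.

Components: vₓ = 45.90 cos 65.6° = 18.96 m/s, v_y0 = 45.90 sin 65.6° = 41.80 m/s.
At x = 146 m, t = x/vₓ = 146/18.96 = 7.700 s.
Vertical velocity there: v_y = v_y0 − g t = 41.80 − 4.21 × 7.700 = 9.384 m/s.
Speed: √(vₓ² + v_y²) = √(18.96² + 9.384²) = 21.16 m/s.

21.2 m/s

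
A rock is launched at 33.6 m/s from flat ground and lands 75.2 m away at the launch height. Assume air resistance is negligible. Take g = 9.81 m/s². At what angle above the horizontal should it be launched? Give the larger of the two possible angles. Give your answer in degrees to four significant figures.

69.60°

From R = (v₀²/g) sin 2θ: sin 2θ = 9.81 × 75.2 / 1129.0 = 0.6534.
2θ = 40.80° or 180° − 40.80° = 139.2°, so θ = 20.40° or 69.60°.
The larger angle is 69.60°.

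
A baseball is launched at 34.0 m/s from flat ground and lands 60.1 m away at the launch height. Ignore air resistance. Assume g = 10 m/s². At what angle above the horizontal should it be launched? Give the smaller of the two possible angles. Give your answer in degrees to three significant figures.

Level-ground range R = v₀² sin(2θ)/g ⇒ sin(2θ) = gR/v₀² = 10.0 × 60.1 / 34.0² = 0.5199.
2θ = 31.33° or 180° − 31.33° = 148.7°, so θ = 15.66° or 74.34°.
The smaller angle is 15.66°.

15.7°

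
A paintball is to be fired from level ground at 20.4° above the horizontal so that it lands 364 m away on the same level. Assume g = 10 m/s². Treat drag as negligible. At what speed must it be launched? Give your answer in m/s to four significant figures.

From R = (v₀² / g) sin 2θ: v₀ = √(gR / sin 2θ).
v₀ = √(10.0 × 364 / sin 40.80°) = √(3640 / 0.6534) = √5570.7 = 74.64 m/s.

74.64 m/s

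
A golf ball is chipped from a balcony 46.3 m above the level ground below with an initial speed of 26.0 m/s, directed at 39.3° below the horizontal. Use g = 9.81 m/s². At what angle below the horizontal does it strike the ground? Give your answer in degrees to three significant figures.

Horizontal component vₓ = 26.00 cos 39.3° = 20.12 m/s; vertical v_y0 = −16.47 m/s (downward).
Vertical motion (up positive, ground at y = 0): 4.905 t² − (−16.47) t − 46.3 = 0, so t = (−16.47 + √(16.47² + 2·9.81·46.3)) / 9.81 = (−16.47 + 34.35) / 9.81 = 1.822 s.
At impact: v_y = v_y0 − g t = −34.35 m/s; vₓ = 20.12 m/s.
Angle below horizontal: arctan(|v_y|/vₓ) = arctan(34.35/20.12) = 59.64°.

59.6°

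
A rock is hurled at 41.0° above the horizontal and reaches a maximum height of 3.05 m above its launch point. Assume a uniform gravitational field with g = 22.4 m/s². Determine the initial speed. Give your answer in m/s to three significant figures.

17.8 m/s

At the peak v_y = 0, so v_y0 = √(2gH) = √(2 × 22.4 × 3.05) = 11.69 m/s.
v_y0 = v₀ sin θ ⇒ v₀ = 11.69 / sin 41.0° = 17.82 m/s.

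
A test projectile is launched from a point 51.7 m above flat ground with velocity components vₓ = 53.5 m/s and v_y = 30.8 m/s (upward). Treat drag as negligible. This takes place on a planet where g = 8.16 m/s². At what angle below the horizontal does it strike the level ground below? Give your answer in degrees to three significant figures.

38.4°

The projectile lands when y = 51.7 + (30.80) t − ½·8.16·t² = 0. Positive root: t = (30.80 + √(30.80² + 2·8.16·51.7)) / 8.16 = (30.80 + 42.34) / 8.16 = 8.963 s.
At impact: v_y = v_y0 − g t = −42.34 m/s; vₓ = 53.50 m/s.
Angle below horizontal: arctan(|v_y|/vₓ) = arctan(42.34/53.50) = 38.36°.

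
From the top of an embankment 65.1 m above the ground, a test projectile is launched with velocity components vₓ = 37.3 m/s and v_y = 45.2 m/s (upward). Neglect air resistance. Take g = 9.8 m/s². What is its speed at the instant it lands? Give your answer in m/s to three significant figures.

With up positive and y = 0 at the ground: y(t) = 65.1 + (45.20) t − 4.900 t². Setting y = 0 and taking the positive root: t = [45.20 + √(45.20² + 2·9.80·65.1)] / 9.80 = (45.20 + 57.61) / 9.80 = 10.49 s.
Vertical velocity at impact: v_y = v_y0 − g t = 45.20 − 9.80 × 10.49 = −57.61 m/s.
Speed: |v| = √(vₓ² + v_y²) = √(37.30² + 57.61²) = 68.63 m/s.

68.6 m/s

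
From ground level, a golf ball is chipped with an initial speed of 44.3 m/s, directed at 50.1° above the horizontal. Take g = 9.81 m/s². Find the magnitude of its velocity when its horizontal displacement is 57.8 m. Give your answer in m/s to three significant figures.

31.7 m/s

Horizontal component vₓ = 44.30 cos 50.1° = 28.42 m/s; vertical v_y0 = 44.30 sin 50.1° = 33.99 m/s.
x = vₓ t ⇒ t = 57.8/28.42 = 2.034 s.
Vertical velocity there: v_y = v_y0 − g t = 33.99 − 9.81 × 2.034 = 14.03 m/s.
Speed: √(vₓ² + v_y²) = √(28.42² + 14.03²) = 31.69 m/s.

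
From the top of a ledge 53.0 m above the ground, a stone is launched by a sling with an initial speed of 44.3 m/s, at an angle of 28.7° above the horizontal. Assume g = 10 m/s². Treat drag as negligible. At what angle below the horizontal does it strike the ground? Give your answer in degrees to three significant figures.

Horizontal component vₓ = 44.30 cos 28.7° = 38.86 m/s; vertical v_y0 = 44.30 sin 28.7° = 21.27 m/s.
The projectile lands when y = 53.0 + (21.27) t − ½·10.0·t² = 0. Positive root: t = (21.27 + √(21.27² + 2·10.0·53.0)) / 10.0 = (21.27 + 38.89) / 10.0 = 6.017 s.
At impact: v_y = v_y0 − g t = −38.89 m/s; vₓ = 38.86 m/s.
Angle below horizontal: arctan(|v_y|/vₓ) = arctan(38.89/38.86) = 45.03°.

45.0°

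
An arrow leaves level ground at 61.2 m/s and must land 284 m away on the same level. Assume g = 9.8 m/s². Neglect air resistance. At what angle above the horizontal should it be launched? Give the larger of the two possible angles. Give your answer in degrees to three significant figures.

Level-ground range R = v₀² sin(2θ)/g ⇒ sin(2θ) = gR/v₀² = 9.80 × 284 / 61.2² = 0.7431.
2θ = 48.00° or 180° − 48.00° = 132.0°, so θ = 24.00° or 66.00°.
The larger angle is 66.00°.

66.0°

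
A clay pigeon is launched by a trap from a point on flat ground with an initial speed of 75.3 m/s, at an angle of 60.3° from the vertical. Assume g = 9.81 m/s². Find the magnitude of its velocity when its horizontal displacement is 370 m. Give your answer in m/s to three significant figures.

67.9 m/s

vₓ = 75.30 sin 60.3° = 65.41 m/s; v_y0 = 75.30 cos 60.3° = 37.31 m/s.
x = vₓ t ⇒ t = 370/65.41 = 5.657 s.
Vertical velocity there: v_y = v_y0 − g t = 37.31 − 9.81 × 5.657 = −18.19 m/s.
Speed: √(vₓ² + v_y²) = √(65.41² + 18.19²) = 67.89 m/s.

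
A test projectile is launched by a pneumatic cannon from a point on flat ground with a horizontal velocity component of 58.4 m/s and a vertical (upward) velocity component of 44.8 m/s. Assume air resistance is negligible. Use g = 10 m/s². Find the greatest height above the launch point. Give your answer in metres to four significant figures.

Peak height H = v_y0² / (2g) = 2007.0 / 20.00 = 100.4 m.

100.4 m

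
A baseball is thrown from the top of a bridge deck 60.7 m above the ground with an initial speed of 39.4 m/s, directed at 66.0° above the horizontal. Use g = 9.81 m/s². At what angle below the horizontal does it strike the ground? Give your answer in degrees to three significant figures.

72.2°

vₓ = 39.40 cos 66.0° = 16.03 m/s; v_y0 = 39.40 sin 66.0° = 35.99 m/s.
With up positive and y = 0 at the ground: y(t) = 60.7 + (35.99) t − 4.905 t². Setting y = 0 and taking the positive root: t = [35.99 + √(35.99² + 2·9.81·60.7)] / 9.81 = (35.99 + 49.86) / 9.81 = 8.752 s.
At impact: v_y = v_y0 − g t = −49.86 m/s; vₓ = 16.03 m/s.
Angle below horizontal: arctan(|v_y|/vₓ) = arctan(49.86/16.03) = 72.18°.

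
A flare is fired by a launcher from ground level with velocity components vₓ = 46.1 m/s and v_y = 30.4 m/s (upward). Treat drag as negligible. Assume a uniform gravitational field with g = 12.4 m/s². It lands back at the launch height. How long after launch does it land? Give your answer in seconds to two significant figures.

4.9 s

Time of flight on level ground: T = 2 v_y0 / g = 2 × 30.40 / 12.4 = 4.903 s.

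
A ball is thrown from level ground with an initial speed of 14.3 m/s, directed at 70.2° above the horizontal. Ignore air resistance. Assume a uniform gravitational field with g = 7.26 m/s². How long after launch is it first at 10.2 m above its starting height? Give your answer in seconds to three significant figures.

vₓ = 14.30 cos 70.2° = 4.844 m/s; v_y0 = 14.30 sin 70.2° = 13.45 m/s.
Set y = v_y0 t − ½ g t² = 10.2: 3.630 t² − 13.45 t + 10.2 = 0.
Quadratic formula: t = (13.45 ± √32.922) / 7.26 = (13.45 ± 5.738) / 7.26 → t = 1.063 s or 2.644 s.
The first (ascending) time is 1.063 s.

1.06 s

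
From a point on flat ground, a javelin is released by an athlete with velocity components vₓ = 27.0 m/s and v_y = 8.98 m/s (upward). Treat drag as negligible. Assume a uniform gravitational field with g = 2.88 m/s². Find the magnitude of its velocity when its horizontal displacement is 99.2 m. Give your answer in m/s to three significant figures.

27.0 m/s

At x = 99.2 m, t = x/vₓ = 99.2/27.00 = 3.674 s.
Vertical velocity there: v_y = v_y0 − g t = 8.980 − 2.88 × 3.674 = −1.601 m/s.
Speed: √(vₓ² + v_y²) = √(27.00² + 1.601²) = 27.05 m/s.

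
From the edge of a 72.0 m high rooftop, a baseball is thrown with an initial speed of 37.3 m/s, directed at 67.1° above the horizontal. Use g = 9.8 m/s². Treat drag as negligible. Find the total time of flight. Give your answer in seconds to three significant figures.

vₓ = 37.30 cos 67.1° = 14.51 m/s; v_y0 = 37.30 sin 67.1° = 34.36 m/s.
Vertical motion (up positive, ground at y = 0): 4.900 t² − (34.36) t − 72.0 = 0, so t = (34.36 + √(34.36² + 2·9.80·72.0)) / 9.80 = (34.36 + 50.91) / 9.80 = 8.701 s.

8.70 s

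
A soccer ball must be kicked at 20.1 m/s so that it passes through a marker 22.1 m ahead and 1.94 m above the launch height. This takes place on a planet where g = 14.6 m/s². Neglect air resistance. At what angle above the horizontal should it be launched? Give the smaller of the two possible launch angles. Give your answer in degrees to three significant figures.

Trajectory: y = x tanθ − g x² (1 + tan²θ)/(2v₀²). With x = 22.1, y = 1.94, v₀ = 20.1, g = 14.6:
8.825 tan²θ − 22.1 tanθ + (10.77) = 0.
tanθ = [22.1 ± √(22.1² − 4 × 8.825 × (10.77))] / (2 × 8.825) = (22.1 ± 10.41) / 17.65, giving tanθ = 0.6622 or 1.842.
θ = 33.51° or 61.50°; the smaller is 33.51°.

33.5°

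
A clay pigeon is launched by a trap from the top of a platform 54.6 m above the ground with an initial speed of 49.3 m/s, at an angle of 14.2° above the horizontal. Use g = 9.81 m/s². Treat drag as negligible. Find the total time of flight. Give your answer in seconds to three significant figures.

4.79 s

Components: vₓ = 49.30 cos 14.2° = 47.79 m/s, v_y0 = 49.30 sin 14.2° = 12.09 m/s.
The projectile lands when y = 54.6 + (12.09) t − ½·9.81·t² = 0. Positive root: t = (12.09 + √(12.09² + 2·9.81·54.6)) / 9.81 = (12.09 + 34.89) / 9.81 = 4.790 s.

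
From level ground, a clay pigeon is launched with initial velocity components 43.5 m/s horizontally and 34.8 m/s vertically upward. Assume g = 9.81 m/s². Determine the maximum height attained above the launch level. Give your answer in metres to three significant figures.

Maximum height: H = v_y0² / (2g) = 34.80² / (2 × 9.81) = 61.72 m.

61.7 m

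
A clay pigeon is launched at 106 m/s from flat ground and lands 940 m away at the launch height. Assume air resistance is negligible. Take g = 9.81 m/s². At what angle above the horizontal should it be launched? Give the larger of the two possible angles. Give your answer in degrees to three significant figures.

From R = (v₀²/g) sin 2θ: sin 2θ = 9.81 × 940 / 11236 = 0.8207.
2θ = 55.16° or 180° − 55.16° = 124.8°, so θ = 27.58° or 62.42°.
The larger angle is 62.42°.

62.4°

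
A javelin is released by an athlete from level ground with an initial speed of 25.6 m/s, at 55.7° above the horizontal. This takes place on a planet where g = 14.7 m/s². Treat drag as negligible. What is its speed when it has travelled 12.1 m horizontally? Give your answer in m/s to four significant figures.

16.91 m/s

Horizontal component vₓ = 25.60 cos 55.7° = 14.43 m/s; vertical v_y0 = 25.60 sin 55.7° = 21.15 m/s.
x = vₓ t ⇒ t = 12.1/14.43 = 0.8387 s.
Vertical velocity there: v_y = v_y0 − g t = 21.15 − 14.7 × 0.8387 = 8.819 m/s.
Speed: √(vₓ² + v_y²) = √(14.43² + 8.819²) = 16.91 m/s.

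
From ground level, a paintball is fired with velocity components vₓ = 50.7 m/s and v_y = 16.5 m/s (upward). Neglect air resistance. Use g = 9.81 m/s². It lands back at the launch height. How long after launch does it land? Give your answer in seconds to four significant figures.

3.364 s

Landing at launch height ⇒ T = 2 v_y0 / g = 2 × 16.50 / 9.81 = 3.364 s.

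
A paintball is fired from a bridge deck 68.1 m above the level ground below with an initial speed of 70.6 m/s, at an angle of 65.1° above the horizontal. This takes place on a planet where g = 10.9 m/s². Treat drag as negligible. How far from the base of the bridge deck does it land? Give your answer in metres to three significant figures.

Components: vₓ = 70.60 cos 65.1° = 29.73 m/s, v_y0 = 70.60 sin 65.1° = 64.04 m/s.
The projectile lands when y = 68.1 + (64.04) t − ½·10.9·t² = 0. Positive root: t = (64.04 + √(64.04² + 2·10.9·68.1)) / 10.9 = (64.04 + 74.74) / 10.9 = 12.73 s.
Horizontal distance: R = vₓ t = 29.73 × 12.73 = 378.4 m.

378 m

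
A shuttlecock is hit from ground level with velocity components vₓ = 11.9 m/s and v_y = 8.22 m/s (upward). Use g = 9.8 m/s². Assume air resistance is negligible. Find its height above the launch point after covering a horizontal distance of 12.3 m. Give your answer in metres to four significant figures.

Time to reach x = 12.3 m: t = x/vₓ = 12.3/11.90 = 1.034 s.
Height: y = v_y0 t − ½ g t² = 8.220 × 1.034 − 4.900 × 1.034² = 8.496 − 5.235 = 3.261 m.

3.261 m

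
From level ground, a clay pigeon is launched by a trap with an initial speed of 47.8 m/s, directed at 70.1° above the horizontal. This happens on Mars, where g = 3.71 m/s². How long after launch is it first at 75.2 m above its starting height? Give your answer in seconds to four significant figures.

1.808 s

Resolve: vₓ = 47.80 cos 70.1° = 16.27 m/s and v_y0 = 47.80 sin 70.1° = 44.95 m/s.
Height y(t) = 44.95 t − 1.855 t² = 75.2 gives 1.855 t² − 44.95 t + 75.2 = 0.
Quadratic formula: t = (44.95 ± √1462.1) / 3.71 = (44.95 ± 38.24) / 3.71 → t = 1.808 s or 22.42 s.
The first (ascending) time is 1.808 s.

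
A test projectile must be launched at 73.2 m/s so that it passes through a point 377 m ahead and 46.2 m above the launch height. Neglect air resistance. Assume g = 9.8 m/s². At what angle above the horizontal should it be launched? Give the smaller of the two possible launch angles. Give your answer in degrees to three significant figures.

Trajectory: y = x tanθ − g x² (1 + tan²θ)/(2v₀²). With x = 377, y = 46.2, v₀ = 73.2, g = 9.80:
130.0 tan²θ − 377 tanθ + (176.2) = 0.
tanθ = [377 ± √(377² − 4 × 130.0 × (176.2))] / (2 × 130.0) = (377 ± 224.8) / 259.9, giving tanθ = 0.5855 or 2.315.
θ = 30.35° or 66.64°; the smaller is 30.35°.

30.3°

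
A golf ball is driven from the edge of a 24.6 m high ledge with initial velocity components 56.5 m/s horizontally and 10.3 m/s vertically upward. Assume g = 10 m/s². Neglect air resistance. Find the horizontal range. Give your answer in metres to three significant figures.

196 m

The projectile lands when y = 24.6 + (10.30) t − ½·10.0·t² = 0. Positive root: t = (10.30 + √(10.30² + 2·10.0·24.6)) / 10.0 = (10.30 + 24.46) / 10.0 = 3.476 s.
Horizontal distance: R = vₓ t = 56.50 × 3.476 = 196.4 m.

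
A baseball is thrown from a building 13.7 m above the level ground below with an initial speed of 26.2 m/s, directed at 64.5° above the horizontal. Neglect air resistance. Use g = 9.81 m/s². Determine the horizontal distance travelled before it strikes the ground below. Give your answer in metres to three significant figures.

Resolve: vₓ = 26.20 cos 64.5° = 11.28 m/s and v_y0 = 26.20 sin 64.5° = 23.65 m/s.
Vertical motion (up positive, ground at y = 0): 4.905 t² − (23.65) t − 13.7 = 0, so t = (23.65 + √(23.65² + 2·9.81·13.7)) / 9.81 = (23.65 + 28.78) / 9.81 = 5.344 s.
Horizontal distance: R = vₓ t = 11.28 × 5.344 = 60.28 m.

60.3 m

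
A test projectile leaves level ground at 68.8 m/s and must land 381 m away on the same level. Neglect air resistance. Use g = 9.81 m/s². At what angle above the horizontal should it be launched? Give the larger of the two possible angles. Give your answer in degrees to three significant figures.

63.9°

From R = (v₀²/g) sin 2θ: sin 2θ = 9.81 × 381 / 4733.4 = 0.7896.
2θ = 52.15° or 180° − 52.15° = 127.9°, so θ = 26.07° or 63.93°.
The larger angle is 63.93°.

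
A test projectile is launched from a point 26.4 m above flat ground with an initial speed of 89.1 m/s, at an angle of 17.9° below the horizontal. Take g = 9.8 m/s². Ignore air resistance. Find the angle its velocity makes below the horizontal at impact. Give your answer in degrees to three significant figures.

22.8°

Resolve: vₓ = 89.10 cos 17.9° = 84.79 m/s and v_y0 = −27.39 m/s (downward).
The projectile lands when y = 26.4 + (−27.39) t − ½·9.80·t² = 0. Positive root: t = (−27.39 + √(27.39² + 2·9.80·26.4)) / 9.80 = (−27.39 + 35.60) / 9.80 = 0.8383 s.
At impact: v_y = v_y0 − g t = −35.60 m/s; vₓ = 84.79 m/s.
Angle below horizontal: arctan(|v_y|/vₓ) = arctan(35.60/84.79) = 22.78°.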